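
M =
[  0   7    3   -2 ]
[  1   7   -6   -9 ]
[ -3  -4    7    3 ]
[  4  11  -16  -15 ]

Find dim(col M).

4

Row reduce to echelon form.
Swap R1 ↔ R2
R3 ← R3 + (3)·R1: [0, 17, -11, -24]
R4 ← R4 − (4)·R1: [0, -17, 8, 21]
R3 ← R3 − (17/7)·R2: [0, 0, -128/7, -134/7]
R4 ← R4 + (17/7)·R2: [0, 0, 107/7, 113/7]
R4 ← R4 + (107/128)·R3: [0, 0, 0, 9/64]
Echelon form has 4 nonzero rows, so rank(M) = 4.
The column space has dimension equal to the rank: 4.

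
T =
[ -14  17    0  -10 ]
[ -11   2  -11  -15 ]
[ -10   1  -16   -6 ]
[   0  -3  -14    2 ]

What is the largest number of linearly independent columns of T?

Row reduce to echelon form.
R2 ← R2 − (11/14)·R1: [0, -159/14, -11, -50/7]
R3 ← R3 − (5/7)·R1: [0, -78/7, -16, 8/7]
R3 ← R3 − (52/53)·R2: [0, 0, -276/53, 432/53]
R4 ← R4 − (14/53)·R2: [0, 0, -588/53, 206/53]
R4 ← R4 − (49/23)·R3: [0, 0, 0, -310/23]
Echelon form has 4 nonzero rows, so rank(T) = 4.
The rank gives the maximum number of linearly independent columns: 4.

4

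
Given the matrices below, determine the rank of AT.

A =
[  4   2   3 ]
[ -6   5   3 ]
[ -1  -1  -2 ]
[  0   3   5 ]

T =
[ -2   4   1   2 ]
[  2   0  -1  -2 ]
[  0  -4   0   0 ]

2

First compute AT:
[[ -4,   4,   2,   4],
 [ 22, -36, -11, -22],
 [  0,   4,   0,   0],
 [  6, -20,  -3,  -6]]
Now row reduce the product.
R2 ← R2 + (11/2)·R1: [0, -14, 0, 0]
R4 ← R4 + (3/2)·R1: [0, -14, 0, 0]
R3 ← R3 + (2/7)·R2: [0, 0, 0, 0]
R4 ← R4 − R2: [0, 0, 0, 0]
2 nonzero rows, so rank(AT) = 2.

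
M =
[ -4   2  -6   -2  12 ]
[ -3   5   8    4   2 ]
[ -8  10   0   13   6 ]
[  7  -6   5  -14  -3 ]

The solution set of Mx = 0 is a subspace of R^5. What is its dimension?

1

Row reduce to echelon form.
R2 ← R2 − (3/4)·R1: [0, 7/2, 25/2, 11/2, -7]
R3 ← R3 − (2)·R1: [0, 6, 12, 17, -18]
R4 ← R4 + (7/4)·R1: [0, -5/2, -11/2, -35/2, 18]
R3 ← R3 − (12/7)·R2: [0, 0, -66/7, 53/7, -6]
R4 ← R4 + (5/7)·R2: [0, 0, 24/7, -95/7, 13]
R4 ← R4 + (4/11)·R3: [0, 0, 0, -119/11, 119/11]
4 nonzero rows, so rank(M) = 4.
M has 5 columns; by rank–nullity, nullity = 5 − 4 = 1.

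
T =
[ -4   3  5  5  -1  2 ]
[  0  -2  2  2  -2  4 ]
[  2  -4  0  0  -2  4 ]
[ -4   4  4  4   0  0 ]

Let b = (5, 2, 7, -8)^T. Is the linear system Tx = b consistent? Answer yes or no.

no

Row reduce the augmented matrix [T | b].
R3 ← R3 + (1/2)·R1: [0, -5/2, 5/2, 5/2, -5/2, 5, 19/2]
R4 ← R4 − R1: [0, 1, -1, -1, 1, -2, -13]
R3 ← R3 − (5/4)·R2: [0, 0, 0, 0, 0, 0, 7]
R4 ← R4 + (1/2)·R2: [0, 0, 0, 0, 0, 0, -12]
R4 ← R4 + (12/7)·R3: [0, 0, 0, 0, 0, 0, 0]
The echelon form has 3 nonzero rows; the last pivot sits in the augmented column, so rank(T) = 2 but rank([T|b]) = 3.
Since the ranks differ, the system is inconsistent.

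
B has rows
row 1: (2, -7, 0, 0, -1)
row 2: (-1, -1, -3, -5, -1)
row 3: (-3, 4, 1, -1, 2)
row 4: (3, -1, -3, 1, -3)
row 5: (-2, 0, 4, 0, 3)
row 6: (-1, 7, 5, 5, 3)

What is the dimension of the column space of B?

Row reduce to echelon form.
R2 ← R2 + (1/2)·R1: [0, -9/2, -3, -5, -3/2]
R3 ← R3 + (3/2)·R1: [0, -13/2, 1, -1, 1/2]
R4 ← R4 − (3/2)·R1: [0, 19/2, -3, 1, -3/2]
R5 ← R5 + R1: [0, -7, 4, 0, 2]
R6 ← R6 + (1/2)·R1: [0, 7/2, 5, 5, 5/2]
R3 ← R3 − (13/9)·R2: [0, 0, 16/3, 56/9, 8/3]
R4 ← R4 + (19/9)·R2: [0, 0, -28/3, -86/9, -14/3]
R5 ← R5 − (14/9)·R2: [0, 0, 26/3, 70/9, 13/3]
R6 ← R6 + (7/9)·R2: [0, 0, 8/3, 10/9, 4/3]
R4 ← R4 + (7/4)·R3: [0, 0, 0, 4/3, 0]
R5 ← R5 − (13/8)·R3: [0, 0, 0, -7/3, 0]
R6 ← R6 − (1/2)·R3: [0, 0, 0, -2, 0]
R5 ← R5 + (7/4)·R4: [0, 0, 0, 0, 0]
R6 ← R6 + (3/2)·R4: [0, 0, 0, 0, 0]
Echelon form has 4 nonzero rows, so rank(B) = 4.
The column space has dimension equal to the rank: 4.

4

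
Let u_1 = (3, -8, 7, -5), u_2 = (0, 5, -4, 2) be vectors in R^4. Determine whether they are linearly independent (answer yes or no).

yes

Form the matrix with these vectors as rows and row reduce.
2 nonzero rows, so the 2 vectors span a space of dimension 2.
Since 2 = 2, the vectors are linearly independent.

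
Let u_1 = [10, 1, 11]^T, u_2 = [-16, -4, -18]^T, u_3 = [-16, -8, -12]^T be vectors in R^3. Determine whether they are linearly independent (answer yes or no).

yes

Form the matrix with these vectors as rows and row reduce.
R2 ← R2 + (8/5)·R1: [0, -12/5, -2/5]
R3 ← R3 + (8/5)·R1: [0, -32/5, 28/5]
R3 ← R3 − (8/3)·R2: [0, 0, 20/3]
3 nonzero rows, so the 3 vectors span a space of dimension 3.
Since 3 = 3, the vectors are linearly independent.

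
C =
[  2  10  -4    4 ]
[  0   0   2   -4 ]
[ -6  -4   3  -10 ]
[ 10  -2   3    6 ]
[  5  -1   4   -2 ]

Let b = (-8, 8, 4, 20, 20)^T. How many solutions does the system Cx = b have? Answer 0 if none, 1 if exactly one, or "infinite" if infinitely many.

Row reduce the augmented matrix [C | b].
R3 ← R3 + (3)·R1: [0, 26, -9, 2, -20]
R4 ← R4 − (5)·R1: [0, -52, 23, -14, 60]
R5 ← R5 − (5/2)·R1: [0, -26, 14, -12, 40]
Swap R2 ↔ R3
R4 ← R4 + (2)·R2: [0, 0, 5, -10, 20]
R5 ← R5 + R2: [0, 0, 5, -10, 20]
R4 ← R4 − (5/2)·R3: [0, 0, 0, 0, 0]
R5 ← R5 − (5/2)·R3: [0, 0, 0, 0, 0]
The echelon form has 3 nonzero rows, and every pivot lies in the first 4 columns, so rank(C) = rank([C|b]) = 3.
The system is consistent.
rank = 3 < 4 unknowns, so there are infinitely many solutions.

infinite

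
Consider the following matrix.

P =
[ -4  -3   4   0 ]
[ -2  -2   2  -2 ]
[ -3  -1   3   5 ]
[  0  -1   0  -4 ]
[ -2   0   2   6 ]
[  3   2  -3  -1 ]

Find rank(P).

2

Row reduce to echelon form.
R2 ← R2 − (1/2)·R1: [0, -1/2, 0, -2]
R3 ← R3 − (3/4)·R1: [0, 5/4, 0, 5]
R5 ← R5 − (1/2)·R1: [0, 3/2, 0, 6]
R6 ← R6 + (3/4)·R1: [0, -1/4, 0, -1]
R3 ← R3 + (5/2)·R2: [0, 0, 0, 0]
R4 ← R4 − (2)·R2: [0, 0, 0, 0]
R5 ← R5 + (3)·R2: [0, 0, 0, 0]
R6 ← R6 − (1/2)·R2: [0, 0, 0, 0]
Echelon form has 2 nonzero rows, so rank(P) = 2.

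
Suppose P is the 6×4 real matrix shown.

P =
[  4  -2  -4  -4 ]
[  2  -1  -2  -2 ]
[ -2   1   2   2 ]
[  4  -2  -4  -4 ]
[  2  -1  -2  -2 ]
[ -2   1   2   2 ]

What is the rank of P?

Row reduce to echelon form.
R2 ← R2 − (1/2)·R1: [0, 0, 0, 0]
R3 ← R3 + (1/2)·R1: [0, 0, 0, 0]
R4 ← R4 − R1: [0, 0, 0, 0]
R5 ← R5 − (1/2)·R1: [0, 0, 0, 0]
R6 ← R6 + (1/2)·R1: [0, 0, 0, 0]
Echelon form has 1 nonzero row, so rank(P) = 1.

1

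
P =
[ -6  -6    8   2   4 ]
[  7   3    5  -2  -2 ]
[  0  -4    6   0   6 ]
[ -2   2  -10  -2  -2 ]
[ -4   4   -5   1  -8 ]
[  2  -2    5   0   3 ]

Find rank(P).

5

Row reduce to echelon form.
R2 ← R2 + (7/6)·R1: [0, -4, 43/3, 1/3, 8/3]
R4 ← R4 − (1/3)·R1: [0, 4, -38/3, -8/3, -10/3]
R5 ← R5 − (2/3)·R1: [0, 8, -31/3, -1/3, -32/3]
R6 ← R6 + (1/3)·R1: [0, -4, 23/3, 2/3, 13/3]
R3 ← R3 − R2: [0, 0, -25/3, -1/3, 10/3]
R4 ← R4 + R2: [0, 0, 5/3, -7/3, -2/3]
R5 ← R5 + (2)·R2: [0, 0, 55/3, 1/3, -16/3]
R6 ← R6 − R2: [0, 0, -20/3, 1/3, 5/3]
R4 ← R4 + (1/5)·R3: [0, 0, 0, -12/5, 0]
R5 ← R5 + (11/5)·R3: [0, 0, 0, -2/5, 2]
R6 ← R6 − (4/5)·R3: [0, 0, 0, 3/5, -1]
R5 ← R5 − (1/6)·R4: [0, 0, 0, 0, 2]
R6 ← R6 + (1/4)·R4: [0, 0, 0, 0, -1]
R6 ← R6 + (1/2)·R5: [0, 0, 0, 0, 0]
Echelon form has 5 nonzero rows, so rank(P) = 5.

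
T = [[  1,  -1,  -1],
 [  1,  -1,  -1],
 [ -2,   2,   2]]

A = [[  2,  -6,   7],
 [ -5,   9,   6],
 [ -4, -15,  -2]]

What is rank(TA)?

1

First compute TA:
[[ 11,   0,   3],
 [ 11,   0,   3],
 [-22,   0,  -6]]
Now row reduce the product.
R2 ← R2 − R1: [0, 0, 0]
R3 ← R3 + (2)·R1: [0, 0, 0]
1 nonzero row, so rank(TA) = 1.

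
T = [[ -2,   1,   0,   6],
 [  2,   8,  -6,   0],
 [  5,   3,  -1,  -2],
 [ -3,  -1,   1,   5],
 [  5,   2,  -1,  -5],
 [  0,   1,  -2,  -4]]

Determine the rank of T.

3

Row reduce to echelon form.
R2 ← R2 + R1: [0, 9, -6, 6]
R3 ← R3 + (5/2)·R1: [0, 11/2, -1, 13]
R4 ← R4 − (3/2)·R1: [0, -5/2, 1, -4]
R5 ← R5 + (5/2)·R1: [0, 9/2, -1, 10]
R3 ← R3 − (11/18)·R2: [0, 0, 8/3, 28/3]
R4 ← R4 + (5/18)·R2: [0, 0, -2/3, -7/3]
R5 ← R5 − (1/2)·R2: [0, 0, 2, 7]
R6 ← R6 − (1/9)·R2: [0, 0, -4/3, -14/3]
R4 ← R4 + (1/4)·R3: [0, 0, 0, 0]
R5 ← R5 − (3/4)·R3: [0, 0, 0, 0]
R6 ← R6 + (1/2)·R3: [0, 0, 0, 0]
Echelon form has 3 nonzero rows, so rank(T) = 3.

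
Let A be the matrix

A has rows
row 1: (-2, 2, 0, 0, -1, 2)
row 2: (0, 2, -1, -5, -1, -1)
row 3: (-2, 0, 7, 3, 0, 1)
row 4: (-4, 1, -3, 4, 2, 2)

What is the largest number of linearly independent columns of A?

Row reduce to echelon form.
R3 ← R3 − R1: [0, -2, 7, 3, 1, -1]
R4 ← R4 − (2)·R1: [0, -3, -3, 4, 4, -2]
R3 ← R3 + R2: [0, 0, 6, -2, 0, -2]
R4 ← R4 + (3/2)·R2: [0, 0, -9/2, -7/2, 5/2, -7/2]
R4 ← R4 + (3/4)·R3: [0, 0, 0, -5, 5/2, -5]
Echelon form has 4 nonzero rows, so rank(A) = 4.
The rank gives the maximum number of linearly independent columns: 4.

4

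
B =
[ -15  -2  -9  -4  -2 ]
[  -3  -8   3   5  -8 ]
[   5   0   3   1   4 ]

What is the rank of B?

Row reduce to echelon form.
R2 ← R2 − (1/5)·R1: [0, -38/5, 24/5, 29/5, -38/5]
R3 ← R3 + (1/3)·R1: [0, -2/3, 0, -1/3, 10/3]
R3 ← R3 − (5/57)·R2: [0, 0, -8/19, -16/19, 4]
Echelon form has 3 nonzero rows, so rank(B) = 3.

3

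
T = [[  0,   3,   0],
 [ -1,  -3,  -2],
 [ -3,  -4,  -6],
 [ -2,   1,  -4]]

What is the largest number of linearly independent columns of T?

Row reduce to echelon form.
Swap R1 ↔ R2
R3 ← R3 − (3)·R1: [0, 5, 0]
R4 ← R4 − (2)·R1: [0, 7, 0]
R3 ← R3 − (5/3)·R2: [0, 0, 0]
R4 ← R4 − (7/3)·R2: [0, 0, 0]
Echelon form has 2 nonzero rows, so rank(T) = 2.
The rank gives the maximum number of linearly independent columns: 2.

2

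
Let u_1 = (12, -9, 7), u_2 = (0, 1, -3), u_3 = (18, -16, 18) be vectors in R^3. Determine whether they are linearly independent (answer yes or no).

Form the matrix with these vectors as rows and row reduce.
R3 ← R3 − (3/2)·R1: [0, -5/2, 15/2]
R3 ← R3 + (5/2)·R2: [0, 0, 0]
2 nonzero rows, so the 3 vectors span a space of dimension 2.
Since 2 < 3, the vectors are linearly dependent.

no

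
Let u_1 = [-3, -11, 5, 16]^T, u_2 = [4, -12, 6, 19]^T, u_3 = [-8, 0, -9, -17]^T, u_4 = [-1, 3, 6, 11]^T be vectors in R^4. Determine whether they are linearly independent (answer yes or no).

yes

Form the matrix with these vectors as rows and row reduce.
R2 ← R2 + (4/3)·R1: [0, -80/3, 38/3, 121/3]
R3 ← R3 − (8/3)·R1: [0, 88/3, -67/3, -179/3]
R4 ← R4 − (1/3)·R1: [0, 20/3, 13/3, 17/3]
R3 ← R3 + (11/10)·R2: [0, 0, -42/5, -153/10]
R4 ← R4 + (1/4)·R2: [0, 0, 15/2, 63/4]
R4 ← R4 + (25/28)·R3: [0, 0, 0, 117/56]
4 nonzero rows, so the 4 vectors span a space of dimension 4.
Since 4 = 4, the vectors are linearly independent.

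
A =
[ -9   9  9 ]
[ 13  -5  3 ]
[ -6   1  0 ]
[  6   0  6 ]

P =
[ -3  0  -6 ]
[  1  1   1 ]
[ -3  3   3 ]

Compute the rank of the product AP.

3

First compute AP:
[[  9,  36,  90],
 [-53,   4, -74],
 [ 19,   1,  37],
 [-36,  18, -18]]
Now row reduce the product.
R2 ← R2 + (53/9)·R1: [0, 216, 456]
R3 ← R3 − (19/9)·R1: [0, -75, -153]
R4 ← R4 + (4)·R1: [0, 162, 342]
R3 ← R3 + (25/72)·R2: [0, 0, 16/3]
R4 ← R4 − (3/4)·R2: [0, 0, 0]
3 nonzero rows, so rank(AP) = 3.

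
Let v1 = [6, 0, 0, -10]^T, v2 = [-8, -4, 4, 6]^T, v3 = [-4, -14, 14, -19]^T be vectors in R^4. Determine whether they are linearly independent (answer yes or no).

no

Form the matrix with these vectors as rows and row reduce.
R2 ← R2 + (4/3)·R1: [0, -4, 4, -22/3]
R3 ← R3 + (2/3)·R1: [0, -14, 14, -77/3]
R3 ← R3 − (7/2)·R2: [0, 0, 0, 0]
2 nonzero rows, so the 3 vectors span a space of dimension 2.
Since 2 < 3, the vectors are linearly dependent.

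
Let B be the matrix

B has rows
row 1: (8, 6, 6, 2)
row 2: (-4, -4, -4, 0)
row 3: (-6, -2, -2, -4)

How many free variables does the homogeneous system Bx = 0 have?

2

Row reduce to echelon form.
R2 ← R2 + (1/2)·R1: [0, -1, -1, 1]
R3 ← R3 + (3/4)·R1: [0, 5/2, 5/2, -5/2]
R3 ← R3 + (5/2)·R2: [0, 0, 0, 0]
2 nonzero rows, so rank(B) = 2.
B has 4 columns; by rank–nullity, nullity = 4 − 2 = 2.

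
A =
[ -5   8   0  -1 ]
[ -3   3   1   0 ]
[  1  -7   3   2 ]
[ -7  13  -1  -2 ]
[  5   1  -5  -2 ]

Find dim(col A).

Row reduce to echelon form.
R2 ← R2 − (3/5)·R1: [0, -9/5, 1, 3/5]
R3 ← R3 + (1/5)·R1: [0, -27/5, 3, 9/5]
R4 ← R4 − (7/5)·R1: [0, 9/5, -1, -3/5]
R5 ← R5 + R1: [0, 9, -5, -3]
R3 ← R3 − (3)·R2: [0, 0, 0, 0]
R4 ← R4 + R2: [0, 0, 0, 0]
R5 ← R5 + (5)·R2: [0, 0, 0, 0]
Echelon form has 2 nonzero rows, so rank(A) = 2.
The column space has dimension equal to the rank: 2.

2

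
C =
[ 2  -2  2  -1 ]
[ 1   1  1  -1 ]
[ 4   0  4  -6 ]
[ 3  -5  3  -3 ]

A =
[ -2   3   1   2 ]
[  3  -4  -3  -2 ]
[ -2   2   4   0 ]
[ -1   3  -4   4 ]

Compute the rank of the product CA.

First compute CA:
[[-13,  15,  20,   4],
 [  0,  -2,   6,  -4],
 [-10,   2,  44, -16],
 [-24,  26,  42,   4]]
Now row reduce the product.
R3 ← R3 − (10/13)·R1: [0, -124/13, 372/13, -248/13]
R4 ← R4 − (24/13)·R1: [0, -22/13, 66/13, -44/13]
R3 ← R3 − (62/13)·R2: [0, 0, 0, 0]
R4 ← R4 − (11/13)·R2: [0, 0, 0, 0]
2 nonzero rows, so rank(CA) = 2.

2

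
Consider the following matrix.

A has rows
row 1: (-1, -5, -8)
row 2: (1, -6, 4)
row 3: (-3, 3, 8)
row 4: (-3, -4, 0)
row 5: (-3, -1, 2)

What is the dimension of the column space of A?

Row reduce to echelon form.
R2 ← R2 + R1: [0, -11, -4]
R3 ← R3 − (3)·R1: [0, 18, 32]
R4 ← R4 − (3)·R1: [0, 11, 24]
R5 ← R5 − (3)·R1: [0, 14, 26]
R3 ← R3 + (18/11)·R2: [0, 0, 280/11]
R4 ← R4 + R2: [0, 0, 20]
R5 ← R5 + (14/11)·R2: [0, 0, 230/11]
R4 ← R4 − (11/14)·R3: [0, 0, 0]
R5 ← R5 − (23/28)·R3: [0, 0, 0]
Echelon form has 3 nonzero rows, so rank(A) = 3.
The column space has dimension equal to the rank: 3.

3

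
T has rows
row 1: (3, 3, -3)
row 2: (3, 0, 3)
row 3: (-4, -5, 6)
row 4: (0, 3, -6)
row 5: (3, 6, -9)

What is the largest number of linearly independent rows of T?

Row reduce to echelon form.
R2 ← R2 − R1: [0, -3, 6]
R3 ← R3 + (4/3)·R1: [0, -1, 2]
R5 ← R5 − R1: [0, 3, -6]
R3 ← R3 − (1/3)·R2: [0, 0, 0]
R4 ← R4 + R2: [0, 0, 0]
R5 ← R5 + R2: [0, 0, 0]
Echelon form has 2 nonzero rows, so rank(T) = 2.
The rank gives the maximum number of linearly independent rows: 2.

2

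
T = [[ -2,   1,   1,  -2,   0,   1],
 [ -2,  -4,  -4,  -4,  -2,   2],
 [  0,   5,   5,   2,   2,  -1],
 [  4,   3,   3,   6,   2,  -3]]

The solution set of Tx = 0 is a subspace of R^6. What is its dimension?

Row reduce to echelon form.
R2 ← R2 − R1: [0, -5, -5, -2, -2, 1]
R4 ← R4 + (2)·R1: [0, 5, 5, 2, 2, -1]
R3 ← R3 + R2: [0, 0, 0, 0, 0, 0]
R4 ← R4 + R2: [0, 0, 0, 0, 0, 0]
2 nonzero rows, so rank(T) = 2.
T has 6 columns; by rank–nullity, nullity = 6 − 2 = 4.

4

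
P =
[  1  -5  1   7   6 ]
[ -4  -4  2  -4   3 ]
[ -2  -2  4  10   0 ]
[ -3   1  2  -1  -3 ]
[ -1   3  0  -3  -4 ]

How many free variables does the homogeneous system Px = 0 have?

Row reduce to echelon form.
R2 ← R2 + (4)·R1: [0, -24, 6, 24, 27]
R3 ← R3 + (2)·R1: [0, -12, 6, 24, 12]
R4 ← R4 + (3)·R1: [0, -14, 5, 20, 15]
R5 ← R5 + R1: [0, -2, 1, 4, 2]
R3 ← R3 − (1/2)·R2: [0, 0, 3, 12, -3/2]
R4 ← R4 − (7/12)·R2: [0, 0, 3/2, 6, -3/4]
R5 ← R5 − (1/12)·R2: [0, 0, 1/2, 2, -1/4]
R4 ← R4 − (1/2)·R3: [0, 0, 0, 0, 0]
R5 ← R5 − (1/6)·R3: [0, 0, 0, 0, 0]
3 nonzero rows, so rank(P) = 3.
P has 5 columns; by rank–nullity, nullity = 5 − 3 = 2.

2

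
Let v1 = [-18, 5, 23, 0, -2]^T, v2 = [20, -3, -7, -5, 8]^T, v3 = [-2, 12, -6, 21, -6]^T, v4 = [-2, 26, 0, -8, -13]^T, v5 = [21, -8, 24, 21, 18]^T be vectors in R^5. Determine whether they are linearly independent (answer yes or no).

Form the matrix with these vectors as rows and row reduce.
R2 ← R2 + (10/9)·R1: [0, 23/9, 167/9, -5, 52/9]
R3 ← R3 − (1/9)·R1: [0, 103/9, -77/9, 21, -52/9]
R4 ← R4 − (1/9)·R1: [0, 229/9, -23/9, -8, -115/9]
R5 ← R5 + (7/6)·R1: [0, -13/6, 305/6, 21, 47/3]
R3 ← R3 − (103/23)·R2: [0, 0, -2108/23, 998/23, -728/23]
R4 ← R4 − (229/23)·R2: [0, 0, -4308/23, 961/23, -1617/23]
R5 ← R5 + (39/46)·R2: [0, 0, 1531/23, 771/46, 473/23]
R4 ← R4 − (1077/527)·R3: [0, 0, 0, -24713/527, -2961/527]
R5 ← R5 + (1531/2108)·R3: [0, 0, 0, 25441/527, -1277/527]
R5 ← R5 + (1957/1901)·R4: [0, 0, 0, 0, -15602/1901]
5 nonzero rows, so the 5 vectors span a space of dimension 5.
Since 5 = 5, the vectors are linearly independent.

yes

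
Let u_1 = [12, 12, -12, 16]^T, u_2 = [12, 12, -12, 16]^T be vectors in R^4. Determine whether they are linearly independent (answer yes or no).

Form the matrix with these vectors as rows and row reduce.
R2 ← R2 − R1: [0, 0, 0, 0]
1 nonzero row, so the 2 vectors span a space of dimension 1.
Since 1 < 2, the vectors are linearly dependent.

no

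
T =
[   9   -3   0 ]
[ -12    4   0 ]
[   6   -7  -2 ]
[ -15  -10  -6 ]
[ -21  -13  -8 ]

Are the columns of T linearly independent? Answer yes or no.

Row reduce T to echelon form.
R2 ← R2 + (4/3)·R1: [0, 0, 0]
R3 ← R3 − (2/3)·R1: [0, -5, -2]
R4 ← R4 + (5/3)·R1: [0, -15, -6]
R5 ← R5 + (7/3)·R1: [0, -20, -8]
Swap R2 ↔ R3
R4 ← R4 − (3)·R2: [0, 0, 0]
R5 ← R5 − (4)·R2: [0, 0, 0]
2 pivots among 3 columns.
Only 2 < 3 pivot columns, so the columns are linearly dependent.

no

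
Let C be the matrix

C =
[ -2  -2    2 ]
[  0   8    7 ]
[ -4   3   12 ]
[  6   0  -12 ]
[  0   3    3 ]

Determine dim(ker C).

0

Row reduce to echelon form.
R3 ← R3 − (2)·R1: [0, 7, 8]
R4 ← R4 + (3)·R1: [0, -6, -6]
R3 ← R3 − (7/8)·R2: [0, 0, 15/8]
R4 ← R4 + (3/4)·R2: [0, 0, -3/4]
R5 ← R5 − (3/8)·R2: [0, 0, 3/8]
R4 ← R4 + (2/5)·R3: [0, 0, 0]
R5 ← R5 − (1/5)·R3: [0, 0, 0]
3 nonzero rows, so rank(C) = 3.
C has 3 columns; by rank–nullity, nullity = 3 − 3 = 0.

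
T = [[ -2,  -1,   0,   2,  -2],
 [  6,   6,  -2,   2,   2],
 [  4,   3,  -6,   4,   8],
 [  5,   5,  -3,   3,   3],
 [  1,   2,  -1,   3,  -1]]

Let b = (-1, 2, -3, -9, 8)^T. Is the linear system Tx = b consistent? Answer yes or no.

no

Row reduce the augmented matrix [T | b].
R2 ← R2 + (3)·R1: [0, 3, -2, 8, -4, -1]
R3 ← R3 + (2)·R1: [0, 1, -6, 8, 4, -5]
R4 ← R4 + (5/2)·R1: [0, 5/2, -3, 8, -2, -23/2]
R5 ← R5 + (1/2)·R1: [0, 3/2, -1, 4, -2, 15/2]
R3 ← R3 − (1/3)·R2: [0, 0, -16/3, 16/3, 16/3, -14/3]
R4 ← R4 − (5/6)·R2: [0, 0, -4/3, 4/3, 4/3, -32/3]
R5 ← R5 − (1/2)·R2: [0, 0, 0, 0, 0, 8]
R4 ← R4 − (1/4)·R3: [0, 0, 0, 0, 0, -19/2]
R5 ← R5 + (16/19)·R4: [0, 0, 0, 0, 0, 0]
The echelon form has 4 nonzero rows; the last pivot sits in the augmented column, so rank(T) = 3 but rank([T|b]) = 4.
Since the ranks differ, the system is inconsistent.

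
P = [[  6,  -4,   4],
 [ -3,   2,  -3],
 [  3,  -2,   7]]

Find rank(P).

2

Row reduce to echelon form.
R2 ← R2 + (1/2)·R1: [0, 0, -1]
R3 ← R3 − (1/2)·R1: [0, 0, 5]
R3 ← R3 + (5)·R2: [0, 0, 0]
Echelon form has 2 nonzero rows, so rank(P) = 2.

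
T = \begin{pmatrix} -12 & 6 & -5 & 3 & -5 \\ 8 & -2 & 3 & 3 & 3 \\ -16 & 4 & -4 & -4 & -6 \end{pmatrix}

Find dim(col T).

Row reduce to echelon form.
R2 ← R2 + (2/3)·R1: [0, 2, -1/3, 5, -1/3]
R3 ← R3 − (4/3)·R1: [0, -4, 8/3, -8, 2/3]
R3 ← R3 + (2)·R2: [0, 0, 2, 2, 0]
Echelon form has 3 nonzero rows, so rank(T) = 3.
The column space has dimension equal to the rank: 3.

3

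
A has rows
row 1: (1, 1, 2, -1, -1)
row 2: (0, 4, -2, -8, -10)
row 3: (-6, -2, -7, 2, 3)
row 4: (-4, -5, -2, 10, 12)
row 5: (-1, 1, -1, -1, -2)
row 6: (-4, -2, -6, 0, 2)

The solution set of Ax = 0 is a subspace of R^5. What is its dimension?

1

Row reduce to echelon form.
R3 ← R3 + (6)·R1: [0, 4, 5, -4, -3]
R4 ← R4 + (4)·R1: [0, -1, 6, 6, 8]
R5 ← R5 + R1: [0, 2, 1, -2, -3]
R6 ← R6 + (4)·R1: [0, 2, 2, -4, -2]
R3 ← R3 − R2: [0, 0, 7, 4, 7]
R4 ← R4 + (1/4)·R2: [0, 0, 11/2, 4, 11/2]
R5 ← R5 − (1/2)·R2: [0, 0, 2, 2, 2]
R6 ← R6 − (1/2)·R2: [0, 0, 3, 0, 3]
R4 ← R4 − (11/14)·R3: [0, 0, 0, 6/7, 0]
R5 ← R5 − (2/7)·R3: [0, 0, 0, 6/7, 0]
R6 ← R6 − (3/7)·R3: [0, 0, 0, -12/7, 0]
R5 ← R5 − R4: [0, 0, 0, 0, 0]
R6 ← R6 + (2)·R4: [0, 0, 0, 0, 0]
4 nonzero rows, so rank(A) = 4.
A has 5 columns; by rank–nullity, nullity = 5 − 4 = 1.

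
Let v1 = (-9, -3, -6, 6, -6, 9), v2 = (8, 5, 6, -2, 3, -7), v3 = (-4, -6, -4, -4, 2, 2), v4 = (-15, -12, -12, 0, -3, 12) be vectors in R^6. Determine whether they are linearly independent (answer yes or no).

Form the matrix with these vectors as rows and row reduce.
R2 ← R2 + (8/9)·R1: [0, 7/3, 2/3, 10/3, -7/3, 1]
R3 ← R3 − (4/9)·R1: [0, -14/3, -4/3, -20/3, 14/3, -2]
R4 ← R4 − (5/3)·R1: [0, -7, -2, -10, 7, -3]
R3 ← R3 + (2)·R2: [0, 0, 0, 0, 0, 0]
R4 ← R4 + (3)·R2: [0, 0, 0, 0, 0, 0]
2 nonzero rows, so the 4 vectors span a space of dimension 2.
Since 2 < 4, the vectors are linearly dependent.

no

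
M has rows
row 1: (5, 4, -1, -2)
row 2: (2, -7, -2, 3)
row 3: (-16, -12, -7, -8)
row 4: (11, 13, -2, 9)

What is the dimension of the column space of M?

Row reduce to echelon form.
R2 ← R2 − (2/5)·R1: [0, -43/5, -8/5, 19/5]
R3 ← R3 + (16/5)·R1: [0, 4/5, -51/5, -72/5]
R4 ← R4 − (11/5)·R1: [0, 21/5, 1/5, 67/5]
R3 ← R3 + (4/43)·R2: [0, 0, -445/43, -604/43]
R4 ← R4 + (21/43)·R2: [0, 0, -25/43, 656/43]
R4 ← R4 − (5/89)·R3: [0, 0, 0, 1428/89]
Echelon form has 4 nonzero rows, so rank(M) = 4.
The column space has dimension equal to the rank: 4.

4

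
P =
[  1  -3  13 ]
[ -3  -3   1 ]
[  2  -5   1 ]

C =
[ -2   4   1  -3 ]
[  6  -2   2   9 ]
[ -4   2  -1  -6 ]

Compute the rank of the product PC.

2

First compute PC:
[[-72,  36, -18, -108],
 [-16,  -4, -10, -24],
 [-38,  20,  -9, -57]]
Now row reduce the product.
R2 ← R2 − (2/9)·R1: [0, -12, -6, 0]
R3 ← R3 − (19/36)·R1: [0, 1, 1/2, 0]
R3 ← R3 + (1/12)·R2: [0, 0, 0, 0]
2 nonzero rows, so rank(PC) = 2.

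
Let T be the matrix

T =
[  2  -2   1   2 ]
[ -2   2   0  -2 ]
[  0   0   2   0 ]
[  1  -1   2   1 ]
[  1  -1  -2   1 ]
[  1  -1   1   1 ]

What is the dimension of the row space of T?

2

Row reduce to echelon form.
R2 ← R2 + R1: [0, 0, 1, 0]
R4 ← R4 − (1/2)·R1: [0, 0, 3/2, 0]
R5 ← R5 − (1/2)·R1: [0, 0, -5/2, 0]
R6 ← R6 − (1/2)·R1: [0, 0, 1/2, 0]
R3 ← R3 − (2)·R2: [0, 0, 0, 0]
R4 ← R4 − (3/2)·R2: [0, 0, 0, 0]
R5 ← R5 + (5/2)·R2: [0, 0, 0, 0]
R6 ← R6 − (1/2)·R2: [0, 0, 0, 0]
Echelon form has 2 nonzero rows, so rank(T) = 2.
The row space has dimension equal to the rank: 2.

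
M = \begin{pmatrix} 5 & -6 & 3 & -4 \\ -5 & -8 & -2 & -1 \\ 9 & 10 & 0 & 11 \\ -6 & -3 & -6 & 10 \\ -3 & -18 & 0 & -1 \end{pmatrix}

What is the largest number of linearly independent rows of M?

Row reduce to echelon form.
R2 ← R2 + R1: [0, -14, 1, -5]
R3 ← R3 − (9/5)·R1: [0, 104/5, -27/5, 91/5]
R4 ← R4 + (6/5)·R1: [0, -51/5, -12/5, 26/5]
R5 ← R5 + (3/5)·R1: [0, -108/5, 9/5, -17/5]
R3 ← R3 + (52/35)·R2: [0, 0, -137/35, 377/35]
R4 ← R4 − (51/70)·R2: [0, 0, -219/70, 619/70]
R5 ← R5 − (54/35)·R2: [0, 0, 9/35, 151/35]
R4 ← R4 − (219/274)·R3: [0, 0, 0, 32/137]
R5 ← R5 + (9/137)·R3: [0, 0, 0, 688/137]
R5 ← R5 − (43/2)·R4: [0, 0, 0, 0]
Echelon form has 4 nonzero rows, so rank(M) = 4.
The rank gives the maximum number of linearly independent rows: 4.

4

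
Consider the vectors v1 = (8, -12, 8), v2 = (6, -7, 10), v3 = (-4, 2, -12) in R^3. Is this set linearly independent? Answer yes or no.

no

Form the matrix with these vectors as rows and row reduce.
R2 ← R2 − (3/4)·R1: [0, 2, 4]
R3 ← R3 + (1/2)·R1: [0, -4, -8]
R3 ← R3 + (2)·R2: [0, 0, 0]
2 nonzero rows, so the 3 vectors span a space of dimension 2.
Since 2 < 3, the vectors are linearly dependent.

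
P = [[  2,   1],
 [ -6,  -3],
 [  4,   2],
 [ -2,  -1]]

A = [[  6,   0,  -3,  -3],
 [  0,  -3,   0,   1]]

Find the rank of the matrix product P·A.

First compute PA:
[[ 12,  -3,  -6,  -5],
 [-36,   9,  18,  15],
 [ 24,  -6, -12, -10],
 [-12,   3,   6,   5]]
Now row reduce the product.
R2 ← R2 + (3)·R1: [0, 0, 0, 0]
R3 ← R3 − (2)·R1: [0, 0, 0, 0]
R4 ← R4 + R1: [0, 0, 0, 0]
1 nonzero row, so rank(PA) = 1.

1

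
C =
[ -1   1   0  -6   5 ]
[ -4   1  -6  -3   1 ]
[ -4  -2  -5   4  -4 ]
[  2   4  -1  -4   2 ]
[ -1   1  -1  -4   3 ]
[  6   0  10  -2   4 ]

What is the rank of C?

Row reduce to echelon form.
R2 ← R2 − (4)·R1: [0, -3, -6, 21, -19]
R3 ← R3 − (4)·R1: [0, -6, -5, 28, -24]
R4 ← R4 + (2)·R1: [0, 6, -1, -16, 12]
R5 ← R5 − R1: [0, 0, -1, 2, -2]
R6 ← R6 + (6)·R1: [0, 6, 10, -38, 34]
R3 ← R3 − (2)·R2: [0, 0, 7, -14, 14]
R4 ← R4 + (2)·R2: [0, 0, -13, 26, -26]
R6 ← R6 + (2)·R2: [0, 0, -2, 4, -4]
R4 ← R4 + (13/7)·R3: [0, 0, 0, 0, 0]
R5 ← R5 + (1/7)·R3: [0, 0, 0, 0, 0]
R6 ← R6 + (2/7)·R3: [0, 0, 0, 0, 0]
Echelon form has 3 nonzero rows, so rank(C) = 3.

3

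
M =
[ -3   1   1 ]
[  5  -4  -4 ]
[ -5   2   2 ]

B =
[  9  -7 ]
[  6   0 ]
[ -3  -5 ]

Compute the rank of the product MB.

2

First compute MB:
[[-24,  16],
 [ 33, -15],
 [-39,  25]]
Now row reduce the product.
R2 ← R2 + (11/8)·R1: [0, 7]
R3 ← R3 − (13/8)·R1: [0, -1]
R3 ← R3 + (1/7)·R2: [0, 0]
2 nonzero rows, so rank(MB) = 2.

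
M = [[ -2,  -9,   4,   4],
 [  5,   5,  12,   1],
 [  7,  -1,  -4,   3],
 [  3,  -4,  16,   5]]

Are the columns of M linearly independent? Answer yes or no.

Row reduce M to echelon form.
R2 ← R2 + (5/2)·R1: [0, -35/2, 22, 11]
R3 ← R3 + (7/2)·R1: [0, -65/2, 10, 17]
R4 ← R4 + (3/2)·R1: [0, -35/2, 22, 11]
R3 ← R3 − (13/7)·R2: [0, 0, -216/7, -24/7]
R4 ← R4 − R2: [0, 0, 0, 0]
3 pivots among 4 columns.
Only 3 < 4 pivot columns, so the columns are linearly dependent.

no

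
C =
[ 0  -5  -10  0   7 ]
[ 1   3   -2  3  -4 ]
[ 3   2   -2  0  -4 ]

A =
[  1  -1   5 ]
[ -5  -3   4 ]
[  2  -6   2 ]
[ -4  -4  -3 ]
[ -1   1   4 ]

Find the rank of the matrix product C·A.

First compute CA:
[[ -2,  82, -12],
 [-26, -14, -12],
 [ -7,  -1,   3]]
Now row reduce the product.
R2 ← R2 − (13)·R1: [0, -1080, 144]
R3 ← R3 − (7/2)·R1: [0, -288, 45]
R3 ← R3 − (4/15)·R2: [0, 0, 33/5]
3 nonzero rows, so rank(CA) = 3.

3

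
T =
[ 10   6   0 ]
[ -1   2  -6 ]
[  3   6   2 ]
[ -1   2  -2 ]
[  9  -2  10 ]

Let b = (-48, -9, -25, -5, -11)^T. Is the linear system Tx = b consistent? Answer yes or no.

Row reduce the augmented matrix [T | b].
R2 ← R2 + (1/10)·R1: [0, 13/5, -6, -69/5]
R3 ← R3 − (3/10)·R1: [0, 21/5, 2, -53/5]
R4 ← R4 + (1/10)·R1: [0, 13/5, -2, -49/5]
R5 ← R5 − (9/10)·R1: [0, -37/5, 10, 161/5]
R3 ← R3 − (21/13)·R2: [0, 0, 152/13, 152/13]
R4 ← R4 − R2: [0, 0, 4, 4]
R5 ← R5 + (37/13)·R2: [0, 0, -92/13, -92/13]
R4 ← R4 − (13/38)·R3: [0, 0, 0, 0]
R5 ← R5 + (23/38)·R3: [0, 0, 0, 0]
The echelon form has 3 nonzero rows, and every pivot lies in the first 3 columns, so rank(T) = rank([T|b]) = 3.
The system is consistent.

yes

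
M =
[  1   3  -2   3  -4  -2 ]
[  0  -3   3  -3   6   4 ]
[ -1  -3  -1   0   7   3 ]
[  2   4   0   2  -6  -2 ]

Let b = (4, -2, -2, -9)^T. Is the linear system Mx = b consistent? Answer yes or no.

no

Row reduce the augmented matrix [M | b].
R3 ← R3 + R1: [0, 0, -3, 3, 3, 1, 2]
R4 ← R4 − (2)·R1: [0, -2, 4, -4, 2, 2, -17]
R4 ← R4 − (2/3)·R2: [0, 0, 2, -2, -2, -2/3, -47/3]
R4 ← R4 + (2/3)·R3: [0, 0, 0, 0, 0, 0, -43/3]
The echelon form has 4 nonzero rows; the last pivot sits in the augmented column, so rank(M) = 3 but rank([M|b]) = 4.
Since the ranks differ, the system is inconsistent.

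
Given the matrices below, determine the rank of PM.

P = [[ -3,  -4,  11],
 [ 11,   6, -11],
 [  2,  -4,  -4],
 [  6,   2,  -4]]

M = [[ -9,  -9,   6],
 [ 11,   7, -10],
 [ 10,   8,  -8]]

First compute PM:
[[ 93,  87, -66],
 [-143, -145,  94],
 [-102, -78,  84],
 [-72, -72,  48]]
Now row reduce the product.
R2 ← R2 + (143/93)·R1: [0, -348/31, -232/31]
R3 ← R3 + (34/31)·R1: [0, 540/31, 360/31]
R4 ← R4 + (24/31)·R1: [0, -144/31, -96/31]
R3 ← R3 + (45/29)·R2: [0, 0, 0]
R4 ← R4 − (12/29)·R2: [0, 0, 0]
2 nonzero rows, so rank(PM) = 2.

2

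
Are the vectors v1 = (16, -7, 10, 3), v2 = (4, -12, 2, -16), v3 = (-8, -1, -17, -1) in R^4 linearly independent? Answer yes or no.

yes

Form the matrix with these vectors as rows and row reduce.
R2 ← R2 − (1/4)·R1: [0, -41/4, -1/2, -67/4]
R3 ← R3 + (1/2)·R1: [0, -9/2, -12, 1/2]
R3 ← R3 − (18/41)·R2: [0, 0, -483/41, 322/41]
3 nonzero rows, so the 3 vectors span a space of dimension 3.
Since 3 = 3, the vectors are linearly independent.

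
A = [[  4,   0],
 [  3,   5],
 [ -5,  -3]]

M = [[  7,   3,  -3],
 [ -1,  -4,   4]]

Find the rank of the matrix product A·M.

2

First compute AM:
[[ 28,  12, -12],
 [ 16, -11,  11],
 [-32,  -3,   3]]
Now row reduce the product.
R2 ← R2 − (4/7)·R1: [0, -125/7, 125/7]
R3 ← R3 + (8/7)·R1: [0, 75/7, -75/7]
R3 ← R3 + (3/5)·R2: [0, 0, 0]
2 nonzero rows, so rank(AM) = 2.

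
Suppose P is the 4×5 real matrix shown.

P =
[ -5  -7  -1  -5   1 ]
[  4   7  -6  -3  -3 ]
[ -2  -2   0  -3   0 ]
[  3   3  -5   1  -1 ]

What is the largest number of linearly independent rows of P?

Row reduce to echelon form.
R2 ← R2 + (4/5)·R1: [0, 7/5, -34/5, -7, -11/5]
R3 ← R3 − (2/5)·R1: [0, 4/5, 2/5, -1, -2/5]
R4 ← R4 + (3/5)·R1: [0, -6/5, -28/5, -2, -2/5]
R3 ← R3 − (4/7)·R2: [0, 0, 30/7, 3, 6/7]
R4 ← R4 + (6/7)·R2: [0, 0, -80/7, -8, -16/7]
R4 ← R4 + (8/3)·R3: [0, 0, 0, 0, 0]
Echelon form has 3 nonzero rows, so rank(P) = 3.
The rank gives the maximum number of linearly independent rows: 3.

3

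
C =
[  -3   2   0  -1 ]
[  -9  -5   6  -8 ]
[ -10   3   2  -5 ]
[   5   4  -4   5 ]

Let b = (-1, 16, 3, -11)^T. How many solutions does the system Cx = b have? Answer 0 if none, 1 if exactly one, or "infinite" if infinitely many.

infinite

Row reduce the augmented matrix [C | b].
R2 ← R2 − (3)·R1: [0, -11, 6, -5, 19]
R3 ← R3 − (10/3)·R1: [0, -11/3, 2, -5/3, 19/3]
R4 ← R4 + (5/3)·R1: [0, 22/3, -4, 10/3, -38/3]
R3 ← R3 − (1/3)·R2: [0, 0, 0, 0, 0]
R4 ← R4 + (2/3)·R2: [0, 0, 0, 0, 0]
The echelon form has 2 nonzero rows, and every pivot lies in the first 4 columns, so rank(C) = rank([C|b]) = 2.
The system is consistent.
rank = 2 < 4 unknowns, so there are infinitely many solutions.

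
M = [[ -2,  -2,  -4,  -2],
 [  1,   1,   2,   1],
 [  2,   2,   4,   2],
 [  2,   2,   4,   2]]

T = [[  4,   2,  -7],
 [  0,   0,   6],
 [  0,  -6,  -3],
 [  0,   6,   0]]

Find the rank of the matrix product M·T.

1

First compute MT:
[[ -8,   8,  14],
 [  4,  -4,  -7],
 [  8,  -8, -14],
 [  8,  -8, -14]]
Now row reduce the product.
R2 ← R2 + (1/2)·R1: [0, 0, 0]
R3 ← R3 + R1: [0, 0, 0]
R4 ← R4 + R1: [0, 0, 0]
1 nonzero row, so rank(MT) = 1.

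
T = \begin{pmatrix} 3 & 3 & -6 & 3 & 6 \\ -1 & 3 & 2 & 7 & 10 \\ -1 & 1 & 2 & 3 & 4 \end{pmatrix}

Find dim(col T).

2

Row reduce to echelon form.
R2 ← R2 + (1/3)·R1: [0, 4, 0, 8, 12]
R3 ← R3 + (1/3)·R1: [0, 2, 0, 4, 6]
R3 ← R3 − (1/2)·R2: [0, 0, 0, 0, 0]
Echelon form has 2 nonzero rows, so rank(T) = 2.
The column space has dimension equal to the rank: 2.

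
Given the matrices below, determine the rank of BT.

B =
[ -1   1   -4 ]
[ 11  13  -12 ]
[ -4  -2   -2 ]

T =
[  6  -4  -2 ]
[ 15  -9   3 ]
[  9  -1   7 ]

2

First compute BT:
[[-27,  -1, -23],
 [153, -149, -67],
 [-72,  36, -12]]
Now row reduce the product.
R2 ← R2 + (17/3)·R1: [0, -464/3, -592/3]
R3 ← R3 − (8/3)·R1: [0, 116/3, 148/3]
R3 ← R3 + (1/4)·R2: [0, 0, 0]
2 nonzero rows, so rank(BT) = 2.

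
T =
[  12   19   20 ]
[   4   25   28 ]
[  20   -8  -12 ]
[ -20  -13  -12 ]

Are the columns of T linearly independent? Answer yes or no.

no

Row reduce T to echelon form.
R2 ← R2 − (1/3)·R1: [0, 56/3, 64/3]
R3 ← R3 − (5/3)·R1: [0, -119/3, -136/3]
R4 ← R4 + (5/3)·R1: [0, 56/3, 64/3]
R3 ← R3 + (17/8)·R2: [0, 0, 0]
R4 ← R4 − R2: [0, 0, 0]
2 pivots among 3 columns.
Only 2 < 3 pivot columns, so the columns are linearly dependent.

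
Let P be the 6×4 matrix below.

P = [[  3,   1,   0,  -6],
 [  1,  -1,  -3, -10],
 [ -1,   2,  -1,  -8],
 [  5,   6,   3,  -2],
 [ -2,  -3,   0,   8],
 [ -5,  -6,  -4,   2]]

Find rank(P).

Row reduce to echelon form.
R2 ← R2 − (1/3)·R1: [0, -4/3, -3, -8]
R3 ← R3 + (1/3)·R1: [0, 7/3, -1, -10]
R4 ← R4 − (5/3)·R1: [0, 13/3, 3, 8]
R5 ← R5 + (2/3)·R1: [0, -7/3, 0, 4]
R6 ← R6 + (5/3)·R1: [0, -13/3, -4, -8]
R3 ← R3 + (7/4)·R2: [0, 0, -25/4, -24]
R4 ← R4 + (13/4)·R2: [0, 0, -27/4, -18]
R5 ← R5 − (7/4)·R2: [0, 0, 21/4, 18]
R6 ← R6 − (13/4)·R2: [0, 0, 23/4, 18]
R4 ← R4 − (27/25)·R3: [0, 0, 0, 198/25]
R5 ← R5 + (21/25)·R3: [0, 0, 0, -54/25]
R6 ← R6 + (23/25)·R3: [0, 0, 0, -102/25]
R5 ← R5 + (3/11)·R4: [0, 0, 0, 0]
R6 ← R6 + (17/33)·R4: [0, 0, 0, 0]
Echelon form has 4 nonzero rows, so rank(P) = 4.

4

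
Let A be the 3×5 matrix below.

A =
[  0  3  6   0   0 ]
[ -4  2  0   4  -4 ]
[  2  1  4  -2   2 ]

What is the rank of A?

Row reduce to echelon form.
Swap R1 ↔ R2
R3 ← R3 + (1/2)·R1: [0, 2, 4, 0, 0]
R3 ← R3 − (2/3)·R2: [0, 0, 0, 0, 0]
Echelon form has 2 nonzero rows, so rank(A) = 2.

2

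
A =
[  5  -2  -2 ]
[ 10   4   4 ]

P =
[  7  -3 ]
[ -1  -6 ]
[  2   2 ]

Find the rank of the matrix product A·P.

First compute AP:
[[ 33,  -7],
 [ 74, -46]]
Now row reduce the product.
R2 ← R2 − (74/33)·R1: [0, -1000/33]
2 nonzero rows, so rank(AP) = 2.

2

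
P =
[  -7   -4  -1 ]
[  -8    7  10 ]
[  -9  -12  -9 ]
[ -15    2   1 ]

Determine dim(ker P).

Row reduce to echelon form.
R2 ← R2 − (8/7)·R1: [0, 81/7, 78/7]
R3 ← R3 − (9/7)·R1: [0, -48/7, -54/7]
R4 ← R4 − (15/7)·R1: [0, 74/7, 22/7]
R3 ← R3 + (16/27)·R2: [0, 0, -10/9]
R4 ← R4 − (74/81)·R2: [0, 0, -190/27]
R4 ← R4 − (19/3)·R3: [0, 0, 0]
3 nonzero rows, so rank(P) = 3.
P has 3 columns; by rank–nullity, nullity = 3 − 3 = 0.

0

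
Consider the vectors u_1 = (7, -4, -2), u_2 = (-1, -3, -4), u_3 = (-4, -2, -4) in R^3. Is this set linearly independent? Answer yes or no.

Form the matrix with these vectors as rows and row reduce.
R2 ← R2 + (1/7)·R1: [0, -25/7, -30/7]
R3 ← R3 + (4/7)·R1: [0, -30/7, -36/7]
R3 ← R3 − (6/5)·R2: [0, 0, 0]
2 nonzero rows, so the 3 vectors span a space of dimension 2.
Since 2 < 3, the vectors are linearly dependent.

no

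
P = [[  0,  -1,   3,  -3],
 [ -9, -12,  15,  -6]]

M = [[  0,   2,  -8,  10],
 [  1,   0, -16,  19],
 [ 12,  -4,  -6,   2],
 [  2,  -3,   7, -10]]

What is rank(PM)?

2

First compute PM:
[[ 29,  -3, -23,  17],
 [156, -60, 132, -228]]
Now row reduce the product.
R2 ← R2 − (156/29)·R1: [0, -1272/29, 7416/29, -9264/29]
2 nonzero rows, so rank(PM) = 2.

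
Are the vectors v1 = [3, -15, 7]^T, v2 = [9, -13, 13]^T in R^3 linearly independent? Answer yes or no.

yes

Form the matrix with these vectors as rows and row reduce.
R2 ← R2 − (3)·R1: [0, 32, -8]
2 nonzero rows, so the 2 vectors span a space of dimension 2.
Since 2 = 2, the vectors are linearly independent.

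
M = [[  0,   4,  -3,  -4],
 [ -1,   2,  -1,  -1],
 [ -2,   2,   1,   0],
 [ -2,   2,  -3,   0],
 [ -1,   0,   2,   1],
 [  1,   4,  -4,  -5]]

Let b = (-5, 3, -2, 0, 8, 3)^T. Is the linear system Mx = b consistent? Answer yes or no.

Row reduce the augmented matrix [M | b].
Swap R1 ↔ R2
R3 ← R3 − (2)·R1: [0, -2, 3, 2, -8]
R4 ← R4 − (2)·R1: [0, -2, -1, 2, -6]
R5 ← R5 − R1: [0, -2, 3, 2, 5]
R6 ← R6 + R1: [0, 6, -5, -6, 6]
R3 ← R3 + (1/2)·R2: [0, 0, 3/2, 0, -21/2]
R4 ← R4 + (1/2)·R2: [0, 0, -5/2, 0, -17/2]
R5 ← R5 + (1/2)·R2: [0, 0, 3/2, 0, 5/2]
R6 ← R6 − (3/2)·R2: [0, 0, -1/2, 0, 27/2]
R4 ← R4 + (5/3)·R3: [0, 0, 0, 0, -26]
R5 ← R5 − R3: [0, 0, 0, 0, 13]
R6 ← R6 + (1/3)·R3: [0, 0, 0, 0, 10]
R5 ← R5 + (1/2)·R4: [0, 0, 0, 0, 0]
R6 ← R6 + (5/13)·R4: [0, 0, 0, 0, 0]
The echelon form has 4 nonzero rows; the last pivot sits in the augmented column, so rank(M) = 3 but rank([M|b]) = 4.
Since the ranks differ, the system is inconsistent.

no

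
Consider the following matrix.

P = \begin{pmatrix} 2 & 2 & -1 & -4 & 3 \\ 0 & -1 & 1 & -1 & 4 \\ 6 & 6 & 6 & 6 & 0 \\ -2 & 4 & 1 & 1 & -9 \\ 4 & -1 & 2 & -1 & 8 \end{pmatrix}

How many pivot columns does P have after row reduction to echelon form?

Row reduce to echelon form.
R3 ← R3 − (3)·R1: [0, 0, 9, 18, -9]
R4 ← R4 + R1: [0, 6, 0, -3, -6]
R5 ← R5 − (2)·R1: [0, -5, 4, 7, 2]
R4 ← R4 + (6)·R2: [0, 0, 6, -9, 18]
R5 ← R5 − (5)·R2: [0, 0, -1, 12, -18]
R4 ← R4 − (2/3)·R3: [0, 0, 0, -21, 24]
R5 ← R5 + (1/9)·R3: [0, 0, 0, 14, -19]
R5 ← R5 + (2/3)·R4: [0, 0, 0, 0, -3]
Echelon form has 5 nonzero rows, so rank(P) = 5.
Each nonzero row contributes one pivot column: 5 pivot columns.

5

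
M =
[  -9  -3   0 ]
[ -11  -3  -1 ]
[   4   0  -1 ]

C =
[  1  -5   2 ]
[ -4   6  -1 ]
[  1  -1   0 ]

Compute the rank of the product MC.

First compute MC:
[[  3,  27, -15],
 [  0,  38, -19],
 [  3, -19,   8]]
Now row reduce the product.
R3 ← R3 − R1: [0, -46, 23]
R3 ← R3 + (23/19)·R2: [0, 0, 0]
2 nonzero rows, so rank(MC) = 2.

2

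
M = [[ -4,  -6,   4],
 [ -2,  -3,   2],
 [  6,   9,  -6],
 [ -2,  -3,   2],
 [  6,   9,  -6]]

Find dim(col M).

Row reduce to echelon form.
R2 ← R2 − (1/2)·R1: [0, 0, 0]
R3 ← R3 + (3/2)·R1: [0, 0, 0]
R4 ← R4 − (1/2)·R1: [0, 0, 0]
R5 ← R5 + (3/2)·R1: [0, 0, 0]
Echelon form has 1 nonzero row, so rank(M) = 1.
The column space has dimension equal to the rank: 1.

1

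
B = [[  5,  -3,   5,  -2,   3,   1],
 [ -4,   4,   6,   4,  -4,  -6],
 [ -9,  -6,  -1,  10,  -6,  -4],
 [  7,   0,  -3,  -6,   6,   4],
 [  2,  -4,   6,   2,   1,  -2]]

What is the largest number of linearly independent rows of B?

Row reduce to echelon form.
R2 ← R2 + (4/5)·R1: [0, 8/5, 10, 12/5, -8/5, -26/5]
R3 ← R3 + (9/5)·R1: [0, -57/5, 8, 32/5, -3/5, -11/5]
R4 ← R4 − (7/5)·R1: [0, 21/5, -10, -16/5, 9/5, 13/5]
R5 ← R5 − (2/5)·R1: [0, -14/5, 4, 14/5, -1/5, -12/5]
R3 ← R3 + (57/8)·R2: [0, 0, 317/4, 47/2, -12, -157/4]
R4 ← R4 − (21/8)·R2: [0, 0, -145/4, -19/2, 6, 65/4]
R5 ← R5 + (7/4)·R2: [0, 0, 43/2, 7, -3, -23/2]
R4 ← R4 + (145/317)·R3: [0, 0, 0, 396/317, 162/317, -540/317]
R5 ← R5 − (86/317)·R3: [0, 0, 0, 198/317, 81/317, -270/317]
R5 ← R5 − (1/2)·R4: [0, 0, 0, 0, 0, 0]
Echelon form has 4 nonzero rows, so rank(B) = 4.
The rank gives the maximum number of linearly independent rows: 4.

4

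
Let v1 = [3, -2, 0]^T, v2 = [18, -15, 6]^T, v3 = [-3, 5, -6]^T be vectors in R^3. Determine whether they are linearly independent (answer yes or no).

Form the matrix with these vectors as rows and row reduce.
R2 ← R2 − (6)·R1: [0, -3, 6]
R3 ← R3 + R1: [0, 3, -6]
R3 ← R3 + R2: [0, 0, 0]
2 nonzero rows, so the 3 vectors span a space of dimension 2.
Since 2 < 3, the vectors are linearly dependent.

no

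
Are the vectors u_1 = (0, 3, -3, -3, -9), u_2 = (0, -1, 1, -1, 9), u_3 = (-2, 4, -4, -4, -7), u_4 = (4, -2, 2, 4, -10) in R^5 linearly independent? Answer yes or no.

Form the matrix with these vectors as rows and row reduce.
Swap R1 ↔ R3
R4 ← R4 + (2)·R1: [0, 6, -6, -4, -24]
R3 ← R3 + (3)·R2: [0, 0, 0, -6, 18]
R4 ← R4 + (6)·R2: [0, 0, 0, -10, 30]
R4 ← R4 − (5/3)·R3: [0, 0, 0, 0, 0]
3 nonzero rows, so the 4 vectors span a space of dimension 3.
Since 3 < 4, the vectors are linearly dependent.

no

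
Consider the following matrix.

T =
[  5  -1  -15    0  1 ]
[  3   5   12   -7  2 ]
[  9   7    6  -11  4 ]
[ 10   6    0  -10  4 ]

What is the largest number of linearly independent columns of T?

2

Row reduce to echelon form.
R2 ← R2 − (3/5)·R1: [0, 28/5, 21, -7, 7/5]
R3 ← R3 − (9/5)·R1: [0, 44/5, 33, -11, 11/5]
R4 ← R4 − (2)·R1: [0, 8, 30, -10, 2]
R3 ← R3 − (11/7)·R2: [0, 0, 0, 0, 0]
R4 ← R4 − (10/7)·R2: [0, 0, 0, 0, 0]
Echelon form has 2 nonzero rows, so rank(T) = 2.
The rank gives the maximum number of linearly independent columns: 2.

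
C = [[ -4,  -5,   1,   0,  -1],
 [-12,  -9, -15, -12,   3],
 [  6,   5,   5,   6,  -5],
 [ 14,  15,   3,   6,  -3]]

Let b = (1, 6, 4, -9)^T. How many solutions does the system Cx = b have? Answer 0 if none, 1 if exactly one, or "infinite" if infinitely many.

Row reduce the augmented matrix [C | b].
R2 ← R2 − (3)·R1: [0, 6, -18, -12, 6, 3]
R3 ← R3 + (3/2)·R1: [0, -5/2, 13/2, 6, -13/2, 11/2]
R4 ← R4 + (7/2)·R1: [0, -5/2, 13/2, 6, -13/2, -11/2]
R3 ← R3 + (5/12)·R2: [0, 0, -1, 1, -4, 27/4]
R4 ← R4 + (5/12)·R2: [0, 0, -1, 1, -4, -17/4]
R4 ← R4 − R3: [0, 0, 0, 0, 0, -11]
The echelon form has 4 nonzero rows; the last pivot sits in the augmented column, so rank(C) = 3 but rank([C|b]) = 4.
Since the ranks differ, the system is inconsistent.
It has no solutions.

0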